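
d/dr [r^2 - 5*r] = 2*r - 5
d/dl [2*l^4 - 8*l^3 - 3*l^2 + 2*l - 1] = 8*l^3 - 24*l^2 - 6*l + 2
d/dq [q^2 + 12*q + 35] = 2*q + 12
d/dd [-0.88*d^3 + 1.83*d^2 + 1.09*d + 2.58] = -2.64*d^2 + 3.66*d + 1.09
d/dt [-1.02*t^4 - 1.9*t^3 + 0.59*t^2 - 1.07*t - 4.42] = -4.08*t^3 - 5.7*t^2 + 1.18*t - 1.07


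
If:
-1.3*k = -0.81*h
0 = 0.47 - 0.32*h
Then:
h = 1.47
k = 0.92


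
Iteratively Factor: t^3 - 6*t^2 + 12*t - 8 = (t - 2)*(t^2 - 4*t + 4) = (t - 2)^2*(t - 2)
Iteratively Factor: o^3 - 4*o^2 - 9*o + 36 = (o + 3)*(o^2 - 7*o + 12) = (o - 4)*(o + 3)*(o - 3)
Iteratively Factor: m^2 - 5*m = (m)*(m - 5)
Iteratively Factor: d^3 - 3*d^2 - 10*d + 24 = (d + 3)*(d^2 - 6*d + 8) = (d - 4)*(d + 3)*(d - 2)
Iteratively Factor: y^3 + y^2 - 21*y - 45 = (y - 5)*(y^2 + 6*y + 9) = (y - 5)*(y + 3)*(y + 3)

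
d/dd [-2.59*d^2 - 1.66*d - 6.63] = -5.18*d - 1.66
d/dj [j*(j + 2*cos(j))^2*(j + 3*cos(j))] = (j + 2*cos(j))*(-7*j^2*sin(j) + 4*j^2 - 9*j*sin(2*j) + 13*j*cos(j) + 3*cos(2*j) + 3)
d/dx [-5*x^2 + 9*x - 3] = 9 - 10*x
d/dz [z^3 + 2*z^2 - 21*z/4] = 3*z^2 + 4*z - 21/4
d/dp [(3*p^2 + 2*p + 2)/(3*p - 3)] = (p^2 - 2*p - 4/3)/(p^2 - 2*p + 1)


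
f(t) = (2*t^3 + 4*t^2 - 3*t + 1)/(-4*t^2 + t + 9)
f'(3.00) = 0.15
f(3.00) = -3.42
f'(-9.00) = -0.50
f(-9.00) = 3.41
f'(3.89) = -0.27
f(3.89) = -3.52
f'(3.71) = -0.23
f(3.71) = -3.47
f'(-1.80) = -3.93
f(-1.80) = -1.34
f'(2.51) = 1.11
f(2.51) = -3.67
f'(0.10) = -0.24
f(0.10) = 0.08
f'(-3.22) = -0.63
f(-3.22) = 0.41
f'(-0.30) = -0.69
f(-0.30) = 0.26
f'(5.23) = -0.42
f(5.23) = -4.00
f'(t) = (8*t - 1)*(2*t^3 + 4*t^2 - 3*t + 1)/(-4*t^2 + t + 9)^2 + (6*t^2 + 8*t - 3)/(-4*t^2 + t + 9)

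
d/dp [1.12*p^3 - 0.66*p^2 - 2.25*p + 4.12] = 3.36*p^2 - 1.32*p - 2.25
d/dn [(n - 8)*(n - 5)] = 2*n - 13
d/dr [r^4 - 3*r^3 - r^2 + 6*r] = 4*r^3 - 9*r^2 - 2*r + 6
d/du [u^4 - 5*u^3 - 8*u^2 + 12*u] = 4*u^3 - 15*u^2 - 16*u + 12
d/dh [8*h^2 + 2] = 16*h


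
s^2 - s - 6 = (s - 3)*(s + 2)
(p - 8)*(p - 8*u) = p^2 - 8*p*u - 8*p + 64*u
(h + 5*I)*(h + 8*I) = h^2 + 13*I*h - 40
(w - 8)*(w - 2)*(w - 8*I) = w^3 - 10*w^2 - 8*I*w^2 + 16*w + 80*I*w - 128*I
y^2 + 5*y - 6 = (y - 1)*(y + 6)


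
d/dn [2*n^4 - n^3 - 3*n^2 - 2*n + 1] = 8*n^3 - 3*n^2 - 6*n - 2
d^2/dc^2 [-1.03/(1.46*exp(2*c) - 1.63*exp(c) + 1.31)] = (-1.03*(2.92*exp(c) - 1.63)*(5.84*exp(c) - 3.26)*exp(c) + (6.0152*exp(c) - 1.6789)*(1.46*exp(2*c) - 1.63*exp(c) + 1.31))*exp(c)/(1.46*exp(2*c) - 1.63*exp(c) + 1.31)^3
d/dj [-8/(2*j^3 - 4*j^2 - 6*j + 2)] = 4*(3*j^2 - 4*j - 3)/(j^3 - 2*j^2 - 3*j + 1)^2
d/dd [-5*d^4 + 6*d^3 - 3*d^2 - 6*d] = -20*d^3 + 18*d^2 - 6*d - 6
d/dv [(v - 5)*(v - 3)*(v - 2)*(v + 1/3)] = 4*v^3 - 29*v^2 + 166*v/3 - 59/3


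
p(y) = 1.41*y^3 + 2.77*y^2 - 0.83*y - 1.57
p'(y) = 4.23*y^2 + 5.54*y - 0.83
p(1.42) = 6.87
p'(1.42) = 15.57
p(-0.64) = -0.27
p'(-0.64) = -2.64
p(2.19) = 24.71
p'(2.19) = 31.59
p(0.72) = -0.21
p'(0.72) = 5.35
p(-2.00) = -0.11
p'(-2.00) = 5.01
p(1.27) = 4.73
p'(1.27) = 13.03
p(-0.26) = -1.19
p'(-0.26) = -1.98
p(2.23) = 25.99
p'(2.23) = 32.56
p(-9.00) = -797.62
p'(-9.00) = 291.94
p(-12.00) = -2029.21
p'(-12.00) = 541.81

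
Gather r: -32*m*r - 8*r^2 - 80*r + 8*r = -8*r^2 + r*(-32*m - 72)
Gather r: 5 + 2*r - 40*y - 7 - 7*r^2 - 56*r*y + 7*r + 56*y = -7*r^2 + r*(9 - 56*y) + 16*y - 2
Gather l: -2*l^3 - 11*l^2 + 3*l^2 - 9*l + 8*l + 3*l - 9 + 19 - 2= -2*l^3 - 8*l^2 + 2*l + 8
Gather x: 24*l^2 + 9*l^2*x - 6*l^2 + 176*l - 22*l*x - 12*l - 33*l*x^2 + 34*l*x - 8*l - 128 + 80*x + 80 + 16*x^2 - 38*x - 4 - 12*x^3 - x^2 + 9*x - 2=18*l^2 + 156*l - 12*x^3 + x^2*(15 - 33*l) + x*(9*l^2 + 12*l + 51) - 54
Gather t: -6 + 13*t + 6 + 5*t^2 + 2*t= 5*t^2 + 15*t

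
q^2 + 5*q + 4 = (q + 1)*(q + 4)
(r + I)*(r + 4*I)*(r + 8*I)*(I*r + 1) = I*r^4 - 12*r^3 - 31*I*r^2 - 12*r - 32*I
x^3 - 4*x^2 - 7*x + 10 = (x - 5)*(x - 1)*(x + 2)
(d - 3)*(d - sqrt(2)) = d^2 - 3*d - sqrt(2)*d + 3*sqrt(2)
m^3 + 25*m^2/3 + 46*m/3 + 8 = (m + 1)*(m + 4/3)*(m + 6)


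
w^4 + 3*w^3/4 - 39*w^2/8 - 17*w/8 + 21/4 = (w - 7/4)*(w - 1)*(w + 3/2)*(w + 2)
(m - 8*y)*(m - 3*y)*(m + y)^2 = m^4 - 9*m^3*y + 3*m^2*y^2 + 37*m*y^3 + 24*y^4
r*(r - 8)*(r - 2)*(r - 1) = r^4 - 11*r^3 + 26*r^2 - 16*r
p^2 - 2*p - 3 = (p - 3)*(p + 1)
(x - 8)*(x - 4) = x^2 - 12*x + 32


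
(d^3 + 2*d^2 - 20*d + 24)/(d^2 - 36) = (d^2 - 4*d + 4)/(d - 6)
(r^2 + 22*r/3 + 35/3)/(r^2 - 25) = (r + 7/3)/(r - 5)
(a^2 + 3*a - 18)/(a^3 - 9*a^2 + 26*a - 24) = (a + 6)/(a^2 - 6*a + 8)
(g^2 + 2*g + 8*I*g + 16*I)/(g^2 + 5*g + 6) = (g + 8*I)/(g + 3)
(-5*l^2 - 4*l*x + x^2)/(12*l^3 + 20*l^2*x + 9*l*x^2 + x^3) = (-5*l + x)/(12*l^2 + 8*l*x + x^2)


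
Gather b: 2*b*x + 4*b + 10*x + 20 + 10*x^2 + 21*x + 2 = b*(2*x + 4) + 10*x^2 + 31*x + 22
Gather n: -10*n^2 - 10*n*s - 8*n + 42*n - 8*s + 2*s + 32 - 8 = -10*n^2 + n*(34 - 10*s) - 6*s + 24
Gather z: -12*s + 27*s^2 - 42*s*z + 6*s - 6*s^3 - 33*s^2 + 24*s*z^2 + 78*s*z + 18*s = -6*s^3 - 6*s^2 + 24*s*z^2 + 36*s*z + 12*s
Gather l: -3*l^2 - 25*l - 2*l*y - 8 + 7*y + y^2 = -3*l^2 + l*(-2*y - 25) + y^2 + 7*y - 8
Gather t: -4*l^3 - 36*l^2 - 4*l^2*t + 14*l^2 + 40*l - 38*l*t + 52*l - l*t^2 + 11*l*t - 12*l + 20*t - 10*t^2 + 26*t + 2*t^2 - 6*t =-4*l^3 - 22*l^2 + 80*l + t^2*(-l - 8) + t*(-4*l^2 - 27*l + 40)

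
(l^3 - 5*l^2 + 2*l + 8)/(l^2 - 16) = (l^2 - l - 2)/(l + 4)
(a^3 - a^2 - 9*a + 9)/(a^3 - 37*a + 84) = (a^2 + 2*a - 3)/(a^2 + 3*a - 28)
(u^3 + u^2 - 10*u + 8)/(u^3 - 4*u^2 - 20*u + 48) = (u - 1)/(u - 6)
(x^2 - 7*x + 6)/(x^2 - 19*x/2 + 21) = 2*(x - 1)/(2*x - 7)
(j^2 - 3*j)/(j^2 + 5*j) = (j - 3)/(j + 5)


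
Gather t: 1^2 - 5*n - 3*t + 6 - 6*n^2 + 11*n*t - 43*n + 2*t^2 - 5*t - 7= -6*n^2 - 48*n + 2*t^2 + t*(11*n - 8)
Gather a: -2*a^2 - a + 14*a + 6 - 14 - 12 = -2*a^2 + 13*a - 20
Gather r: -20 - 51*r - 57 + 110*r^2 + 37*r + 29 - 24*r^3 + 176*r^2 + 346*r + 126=-24*r^3 + 286*r^2 + 332*r + 78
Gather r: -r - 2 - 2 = -r - 4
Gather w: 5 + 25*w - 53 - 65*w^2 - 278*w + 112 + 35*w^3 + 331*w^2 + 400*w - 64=35*w^3 + 266*w^2 + 147*w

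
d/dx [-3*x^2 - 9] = -6*x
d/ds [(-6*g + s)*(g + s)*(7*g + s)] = -41*g^2 + 4*g*s + 3*s^2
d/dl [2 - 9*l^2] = -18*l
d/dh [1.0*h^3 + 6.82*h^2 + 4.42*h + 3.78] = 3.0*h^2 + 13.64*h + 4.42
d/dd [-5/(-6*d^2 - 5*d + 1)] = 5*(-12*d - 5)/(6*d^2 + 5*d - 1)^2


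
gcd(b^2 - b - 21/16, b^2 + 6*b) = 1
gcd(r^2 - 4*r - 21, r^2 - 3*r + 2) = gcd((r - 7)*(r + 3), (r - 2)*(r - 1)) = 1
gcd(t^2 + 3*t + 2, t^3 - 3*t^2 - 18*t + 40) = 1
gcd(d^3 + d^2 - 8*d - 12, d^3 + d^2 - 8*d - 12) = d^3 + d^2 - 8*d - 12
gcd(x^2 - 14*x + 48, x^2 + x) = 1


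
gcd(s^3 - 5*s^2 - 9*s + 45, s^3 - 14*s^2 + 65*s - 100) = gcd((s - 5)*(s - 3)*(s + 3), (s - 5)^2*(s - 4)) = s - 5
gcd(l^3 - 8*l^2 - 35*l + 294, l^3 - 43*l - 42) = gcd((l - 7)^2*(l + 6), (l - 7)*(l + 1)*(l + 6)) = l^2 - l - 42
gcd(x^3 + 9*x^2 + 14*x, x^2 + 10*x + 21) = x + 7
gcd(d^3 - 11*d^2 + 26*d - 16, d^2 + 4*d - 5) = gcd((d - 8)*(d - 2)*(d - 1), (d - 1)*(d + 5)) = d - 1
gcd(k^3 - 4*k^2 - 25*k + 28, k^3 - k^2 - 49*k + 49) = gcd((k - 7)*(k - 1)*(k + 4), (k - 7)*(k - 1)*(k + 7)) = k^2 - 8*k + 7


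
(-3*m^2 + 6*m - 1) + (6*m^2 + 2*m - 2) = 3*m^2 + 8*m - 3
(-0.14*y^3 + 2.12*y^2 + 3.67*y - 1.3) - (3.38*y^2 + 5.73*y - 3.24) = -0.14*y^3 - 1.26*y^2 - 2.06*y + 1.94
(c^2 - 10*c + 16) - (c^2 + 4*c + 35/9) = 109/9 - 14*c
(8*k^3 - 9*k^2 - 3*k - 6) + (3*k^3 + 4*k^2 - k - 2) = 11*k^3 - 5*k^2 - 4*k - 8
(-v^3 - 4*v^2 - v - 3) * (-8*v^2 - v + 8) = 8*v^5 + 33*v^4 + 4*v^3 - 7*v^2 - 5*v - 24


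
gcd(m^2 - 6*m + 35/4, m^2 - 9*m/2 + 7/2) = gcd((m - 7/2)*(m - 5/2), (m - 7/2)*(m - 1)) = m - 7/2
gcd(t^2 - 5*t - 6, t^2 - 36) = t - 6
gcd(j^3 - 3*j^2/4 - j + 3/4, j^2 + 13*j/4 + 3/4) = 1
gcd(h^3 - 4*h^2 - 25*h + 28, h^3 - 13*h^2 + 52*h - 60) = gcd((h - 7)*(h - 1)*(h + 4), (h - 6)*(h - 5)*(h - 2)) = 1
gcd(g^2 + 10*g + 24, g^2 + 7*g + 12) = g + 4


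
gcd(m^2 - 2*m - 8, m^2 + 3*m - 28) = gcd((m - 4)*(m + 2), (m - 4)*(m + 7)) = m - 4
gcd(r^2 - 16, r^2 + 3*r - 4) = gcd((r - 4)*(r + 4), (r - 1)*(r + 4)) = r + 4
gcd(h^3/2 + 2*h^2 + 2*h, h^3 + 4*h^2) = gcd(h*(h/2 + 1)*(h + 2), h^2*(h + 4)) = h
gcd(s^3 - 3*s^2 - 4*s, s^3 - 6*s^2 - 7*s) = s^2 + s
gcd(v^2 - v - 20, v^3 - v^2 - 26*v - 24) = v + 4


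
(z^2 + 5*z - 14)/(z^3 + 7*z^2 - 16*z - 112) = (z - 2)/(z^2 - 16)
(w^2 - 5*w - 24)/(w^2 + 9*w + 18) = (w - 8)/(w + 6)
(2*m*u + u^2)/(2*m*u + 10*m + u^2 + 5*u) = u/(u + 5)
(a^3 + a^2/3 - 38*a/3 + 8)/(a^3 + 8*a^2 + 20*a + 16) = (a^2 - 11*a/3 + 2)/(a^2 + 4*a + 4)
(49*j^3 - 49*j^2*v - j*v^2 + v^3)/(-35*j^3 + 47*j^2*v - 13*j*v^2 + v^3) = (7*j + v)/(-5*j + v)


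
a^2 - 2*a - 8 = (a - 4)*(a + 2)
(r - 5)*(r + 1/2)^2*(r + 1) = r^4 - 3*r^3 - 35*r^2/4 - 6*r - 5/4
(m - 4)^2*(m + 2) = m^3 - 6*m^2 + 32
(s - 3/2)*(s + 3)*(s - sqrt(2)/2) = s^3 - sqrt(2)*s^2/2 + 3*s^2/2 - 9*s/2 - 3*sqrt(2)*s/4 + 9*sqrt(2)/4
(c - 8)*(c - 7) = c^2 - 15*c + 56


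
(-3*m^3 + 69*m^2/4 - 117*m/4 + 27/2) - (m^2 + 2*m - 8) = -3*m^3 + 65*m^2/4 - 125*m/4 + 43/2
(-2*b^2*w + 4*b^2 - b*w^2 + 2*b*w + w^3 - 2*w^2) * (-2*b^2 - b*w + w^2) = 4*b^4*w - 8*b^4 + 4*b^3*w^2 - 8*b^3*w - 3*b^2*w^3 + 6*b^2*w^2 - 2*b*w^4 + 4*b*w^3 + w^5 - 2*w^4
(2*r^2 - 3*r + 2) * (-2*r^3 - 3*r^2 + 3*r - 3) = -4*r^5 + 11*r^3 - 21*r^2 + 15*r - 6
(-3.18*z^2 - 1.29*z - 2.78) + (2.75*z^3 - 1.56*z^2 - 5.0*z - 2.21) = 2.75*z^3 - 4.74*z^2 - 6.29*z - 4.99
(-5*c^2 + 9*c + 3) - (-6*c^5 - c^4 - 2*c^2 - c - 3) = 6*c^5 + c^4 - 3*c^2 + 10*c + 6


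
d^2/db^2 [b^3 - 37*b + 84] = 6*b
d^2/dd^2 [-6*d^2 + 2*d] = -12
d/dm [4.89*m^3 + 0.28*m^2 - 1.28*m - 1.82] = 14.67*m^2 + 0.56*m - 1.28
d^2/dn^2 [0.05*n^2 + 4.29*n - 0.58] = 0.100000000000000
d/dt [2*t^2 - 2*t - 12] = 4*t - 2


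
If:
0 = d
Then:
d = 0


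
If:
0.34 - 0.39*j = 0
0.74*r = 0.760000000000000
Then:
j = 0.87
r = 1.03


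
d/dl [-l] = -1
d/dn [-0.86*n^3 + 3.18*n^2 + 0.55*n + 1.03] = -2.58*n^2 + 6.36*n + 0.55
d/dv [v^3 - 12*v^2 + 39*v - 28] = 3*v^2 - 24*v + 39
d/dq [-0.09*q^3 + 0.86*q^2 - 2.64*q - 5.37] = -0.27*q^2 + 1.72*q - 2.64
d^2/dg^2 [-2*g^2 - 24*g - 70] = -4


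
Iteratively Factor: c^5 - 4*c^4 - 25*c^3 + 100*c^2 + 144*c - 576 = (c - 4)*(c^4 - 25*c^2 + 144) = (c - 4)*(c - 3)*(c^3 + 3*c^2 - 16*c - 48) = (c - 4)^2*(c - 3)*(c^2 + 7*c + 12) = (c - 4)^2*(c - 3)*(c + 3)*(c + 4)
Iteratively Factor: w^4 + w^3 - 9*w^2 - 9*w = (w + 1)*(w^3 - 9*w) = (w - 3)*(w + 1)*(w^2 + 3*w) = w*(w - 3)*(w + 1)*(w + 3)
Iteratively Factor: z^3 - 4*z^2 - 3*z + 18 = (z - 3)*(z^2 - z - 6) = (z - 3)*(z + 2)*(z - 3)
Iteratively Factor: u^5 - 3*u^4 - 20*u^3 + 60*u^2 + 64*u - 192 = (u - 3)*(u^4 - 20*u^2 + 64) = (u - 3)*(u + 2)*(u^3 - 2*u^2 - 16*u + 32) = (u - 3)*(u - 2)*(u + 2)*(u^2 - 16) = (u - 3)*(u - 2)*(u + 2)*(u + 4)*(u - 4)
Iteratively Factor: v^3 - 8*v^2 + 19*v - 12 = (v - 3)*(v^2 - 5*v + 4) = (v - 3)*(v - 1)*(v - 4)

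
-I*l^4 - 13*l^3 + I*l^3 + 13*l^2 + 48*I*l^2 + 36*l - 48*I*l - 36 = (l - 6*I)^2*(l - I)*(-I*l + I)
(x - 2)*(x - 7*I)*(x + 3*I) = x^3 - 2*x^2 - 4*I*x^2 + 21*x + 8*I*x - 42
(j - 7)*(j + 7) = j^2 - 49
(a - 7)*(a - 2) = a^2 - 9*a + 14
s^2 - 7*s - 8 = (s - 8)*(s + 1)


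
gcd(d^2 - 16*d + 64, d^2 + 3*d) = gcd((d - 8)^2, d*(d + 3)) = 1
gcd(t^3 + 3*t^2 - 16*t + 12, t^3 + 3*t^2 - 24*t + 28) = t - 2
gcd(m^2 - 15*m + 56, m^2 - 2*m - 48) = m - 8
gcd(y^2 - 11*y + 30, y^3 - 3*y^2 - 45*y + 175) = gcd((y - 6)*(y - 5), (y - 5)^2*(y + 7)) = y - 5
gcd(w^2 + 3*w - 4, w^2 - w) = w - 1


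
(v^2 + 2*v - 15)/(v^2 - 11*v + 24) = (v + 5)/(v - 8)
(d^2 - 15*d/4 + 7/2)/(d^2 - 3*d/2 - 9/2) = (-4*d^2 + 15*d - 14)/(2*(-2*d^2 + 3*d + 9))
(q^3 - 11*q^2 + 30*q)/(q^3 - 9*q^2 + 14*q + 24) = q*(q - 5)/(q^2 - 3*q - 4)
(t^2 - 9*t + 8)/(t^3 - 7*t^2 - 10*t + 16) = 1/(t + 2)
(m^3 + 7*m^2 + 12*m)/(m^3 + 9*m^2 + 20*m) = (m + 3)/(m + 5)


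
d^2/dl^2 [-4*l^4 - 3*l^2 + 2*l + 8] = -48*l^2 - 6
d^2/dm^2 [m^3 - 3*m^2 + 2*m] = 6*m - 6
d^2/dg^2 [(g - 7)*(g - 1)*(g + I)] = 6*g - 16 + 2*I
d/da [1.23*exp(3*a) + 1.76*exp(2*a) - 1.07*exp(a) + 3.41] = (3.69*exp(2*a) + 3.52*exp(a) - 1.07)*exp(a)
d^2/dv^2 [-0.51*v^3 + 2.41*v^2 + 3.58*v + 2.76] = 4.82 - 3.06*v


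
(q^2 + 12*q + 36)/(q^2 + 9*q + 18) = (q + 6)/(q + 3)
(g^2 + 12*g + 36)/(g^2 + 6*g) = (g + 6)/g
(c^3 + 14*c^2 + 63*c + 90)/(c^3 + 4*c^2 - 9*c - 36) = (c^2 + 11*c + 30)/(c^2 + c - 12)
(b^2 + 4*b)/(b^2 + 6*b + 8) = b/(b + 2)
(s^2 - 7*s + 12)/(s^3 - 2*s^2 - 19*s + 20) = (s^2 - 7*s + 12)/(s^3 - 2*s^2 - 19*s + 20)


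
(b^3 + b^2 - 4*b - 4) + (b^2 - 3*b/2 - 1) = b^3 + 2*b^2 - 11*b/2 - 5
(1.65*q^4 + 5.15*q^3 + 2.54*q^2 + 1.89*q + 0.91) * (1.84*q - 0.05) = 3.036*q^5 + 9.3935*q^4 + 4.4161*q^3 + 3.3506*q^2 + 1.5799*q - 0.0455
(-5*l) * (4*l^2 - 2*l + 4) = -20*l^3 + 10*l^2 - 20*l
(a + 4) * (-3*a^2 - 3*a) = -3*a^3 - 15*a^2 - 12*a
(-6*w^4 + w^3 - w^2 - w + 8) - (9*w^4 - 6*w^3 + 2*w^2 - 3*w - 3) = -15*w^4 + 7*w^3 - 3*w^2 + 2*w + 11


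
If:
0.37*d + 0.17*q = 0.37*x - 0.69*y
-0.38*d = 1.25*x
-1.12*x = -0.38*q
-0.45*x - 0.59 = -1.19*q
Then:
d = -0.63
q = 0.57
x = 0.19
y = 0.30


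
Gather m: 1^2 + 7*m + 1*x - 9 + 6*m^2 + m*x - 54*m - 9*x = 6*m^2 + m*(x - 47) - 8*x - 8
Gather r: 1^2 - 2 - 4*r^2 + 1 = -4*r^2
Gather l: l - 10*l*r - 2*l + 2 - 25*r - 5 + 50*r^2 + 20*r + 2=l*(-10*r - 1) + 50*r^2 - 5*r - 1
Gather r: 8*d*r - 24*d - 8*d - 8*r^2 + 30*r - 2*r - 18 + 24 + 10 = -32*d - 8*r^2 + r*(8*d + 28) + 16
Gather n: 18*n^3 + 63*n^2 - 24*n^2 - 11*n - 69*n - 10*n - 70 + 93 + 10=18*n^3 + 39*n^2 - 90*n + 33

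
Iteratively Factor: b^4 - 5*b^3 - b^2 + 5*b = (b - 1)*(b^3 - 4*b^2 - 5*b) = (b - 1)*(b + 1)*(b^2 - 5*b) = (b - 5)*(b - 1)*(b + 1)*(b)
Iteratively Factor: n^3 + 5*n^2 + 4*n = (n)*(n^2 + 5*n + 4) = n*(n + 4)*(n + 1)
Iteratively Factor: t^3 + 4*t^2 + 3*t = (t + 3)*(t^2 + t) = (t + 1)*(t + 3)*(t)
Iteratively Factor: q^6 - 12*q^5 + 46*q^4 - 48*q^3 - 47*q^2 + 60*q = (q - 3)*(q^5 - 9*q^4 + 19*q^3 + 9*q^2 - 20*q) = (q - 3)*(q + 1)*(q^4 - 10*q^3 + 29*q^2 - 20*q) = (q - 4)*(q - 3)*(q + 1)*(q^3 - 6*q^2 + 5*q) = q*(q - 4)*(q - 3)*(q + 1)*(q^2 - 6*q + 5) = q*(q - 4)*(q - 3)*(q - 1)*(q + 1)*(q - 5)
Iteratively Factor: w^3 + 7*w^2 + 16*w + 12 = (w + 3)*(w^2 + 4*w + 4) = (w + 2)*(w + 3)*(w + 2)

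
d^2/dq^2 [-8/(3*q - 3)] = -16/(3*(q - 1)^3)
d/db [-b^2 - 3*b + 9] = -2*b - 3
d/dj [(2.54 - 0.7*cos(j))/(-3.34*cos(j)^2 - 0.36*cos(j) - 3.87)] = (2.338*cos(j)^2 - 16.9672*cos(j) - 3.6234)*sin(j)/(11.1556*cos(j)^4 + 2.4048*cos(j)^3 + 25.9812*cos(j)^2 + 2.7864*cos(j) + 14.9769)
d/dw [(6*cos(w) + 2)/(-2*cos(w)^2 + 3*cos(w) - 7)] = 4*(-3*cos(w)^2 - 2*cos(w) + 12)*sin(w)/(3*cos(w) - cos(2*w) - 8)^2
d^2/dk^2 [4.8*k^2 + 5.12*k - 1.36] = 9.60000000000000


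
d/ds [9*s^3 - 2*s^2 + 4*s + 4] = 27*s^2 - 4*s + 4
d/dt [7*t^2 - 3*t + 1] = 14*t - 3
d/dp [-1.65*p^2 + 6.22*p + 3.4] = 6.22 - 3.3*p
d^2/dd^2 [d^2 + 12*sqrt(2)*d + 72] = 2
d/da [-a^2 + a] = 1 - 2*a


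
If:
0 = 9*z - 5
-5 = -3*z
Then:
No Solution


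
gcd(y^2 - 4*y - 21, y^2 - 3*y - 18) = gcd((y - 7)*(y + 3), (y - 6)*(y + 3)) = y + 3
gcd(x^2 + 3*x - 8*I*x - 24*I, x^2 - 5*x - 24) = x + 3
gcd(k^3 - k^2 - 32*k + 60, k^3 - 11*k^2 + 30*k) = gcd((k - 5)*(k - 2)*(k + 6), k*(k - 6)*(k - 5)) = k - 5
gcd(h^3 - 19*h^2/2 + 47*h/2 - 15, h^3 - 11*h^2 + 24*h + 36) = h - 6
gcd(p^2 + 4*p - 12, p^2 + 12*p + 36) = p + 6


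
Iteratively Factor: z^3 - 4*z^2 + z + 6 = (z - 2)*(z^2 - 2*z - 3) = (z - 3)*(z - 2)*(z + 1)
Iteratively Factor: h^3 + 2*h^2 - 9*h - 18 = (h + 3)*(h^2 - h - 6) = (h - 3)*(h + 3)*(h + 2)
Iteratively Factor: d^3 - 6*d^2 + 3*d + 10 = (d - 2)*(d^2 - 4*d - 5) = (d - 2)*(d + 1)*(d - 5)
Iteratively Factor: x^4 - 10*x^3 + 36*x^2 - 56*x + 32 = (x - 2)*(x^3 - 8*x^2 + 20*x - 16) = (x - 4)*(x - 2)*(x^2 - 4*x + 4) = (x - 4)*(x - 2)^2*(x - 2)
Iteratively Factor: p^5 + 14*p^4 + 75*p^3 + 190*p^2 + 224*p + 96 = (p + 1)*(p^4 + 13*p^3 + 62*p^2 + 128*p + 96) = (p + 1)*(p + 2)*(p^3 + 11*p^2 + 40*p + 48) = (p + 1)*(p + 2)*(p + 3)*(p^2 + 8*p + 16) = (p + 1)*(p + 2)*(p + 3)*(p + 4)*(p + 4)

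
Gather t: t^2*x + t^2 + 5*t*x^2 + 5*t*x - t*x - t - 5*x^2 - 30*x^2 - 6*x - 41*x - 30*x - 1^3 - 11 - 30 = t^2*(x + 1) + t*(5*x^2 + 4*x - 1) - 35*x^2 - 77*x - 42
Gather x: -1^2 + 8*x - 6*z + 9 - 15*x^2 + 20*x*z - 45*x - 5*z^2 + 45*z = -15*x^2 + x*(20*z - 37) - 5*z^2 + 39*z + 8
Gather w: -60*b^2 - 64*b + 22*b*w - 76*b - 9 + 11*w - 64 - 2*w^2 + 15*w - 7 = -60*b^2 - 140*b - 2*w^2 + w*(22*b + 26) - 80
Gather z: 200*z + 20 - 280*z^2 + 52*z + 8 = -280*z^2 + 252*z + 28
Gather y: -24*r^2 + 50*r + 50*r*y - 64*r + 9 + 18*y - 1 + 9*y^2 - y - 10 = -24*r^2 - 14*r + 9*y^2 + y*(50*r + 17) - 2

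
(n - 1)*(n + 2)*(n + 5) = n^3 + 6*n^2 + 3*n - 10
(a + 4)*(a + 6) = a^2 + 10*a + 24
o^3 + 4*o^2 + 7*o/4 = o*(o + 1/2)*(o + 7/2)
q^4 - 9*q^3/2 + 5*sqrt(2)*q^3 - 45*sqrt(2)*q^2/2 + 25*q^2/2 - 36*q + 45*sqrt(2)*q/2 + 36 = (q - 3)*(q - 3/2)*(q + sqrt(2))*(q + 4*sqrt(2))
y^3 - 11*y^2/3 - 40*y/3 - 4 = (y - 6)*(y + 1/3)*(y + 2)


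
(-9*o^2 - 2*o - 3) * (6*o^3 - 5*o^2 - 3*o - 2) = -54*o^5 + 33*o^4 + 19*o^3 + 39*o^2 + 13*o + 6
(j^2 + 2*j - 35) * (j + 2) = j^3 + 4*j^2 - 31*j - 70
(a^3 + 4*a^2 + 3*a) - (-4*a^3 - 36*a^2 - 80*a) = 5*a^3 + 40*a^2 + 83*a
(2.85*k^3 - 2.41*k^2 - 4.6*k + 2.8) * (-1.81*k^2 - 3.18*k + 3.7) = -5.1585*k^5 - 4.7009*k^4 + 26.5348*k^3 + 0.642999999999999*k^2 - 25.924*k + 10.36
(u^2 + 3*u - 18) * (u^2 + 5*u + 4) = u^4 + 8*u^3 + u^2 - 78*u - 72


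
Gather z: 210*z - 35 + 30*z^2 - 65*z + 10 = 30*z^2 + 145*z - 25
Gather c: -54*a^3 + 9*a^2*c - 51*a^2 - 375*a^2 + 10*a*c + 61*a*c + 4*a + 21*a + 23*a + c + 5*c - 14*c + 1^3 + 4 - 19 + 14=-54*a^3 - 426*a^2 + 48*a + c*(9*a^2 + 71*a - 8)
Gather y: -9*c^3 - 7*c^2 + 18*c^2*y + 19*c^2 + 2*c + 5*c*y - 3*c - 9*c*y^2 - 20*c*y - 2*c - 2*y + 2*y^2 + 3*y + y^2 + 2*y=-9*c^3 + 12*c^2 - 3*c + y^2*(3 - 9*c) + y*(18*c^2 - 15*c + 3)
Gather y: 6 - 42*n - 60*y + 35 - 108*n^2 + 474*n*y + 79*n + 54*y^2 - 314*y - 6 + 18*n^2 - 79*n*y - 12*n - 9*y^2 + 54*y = -90*n^2 + 25*n + 45*y^2 + y*(395*n - 320) + 35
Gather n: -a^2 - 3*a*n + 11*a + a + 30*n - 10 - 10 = -a^2 + 12*a + n*(30 - 3*a) - 20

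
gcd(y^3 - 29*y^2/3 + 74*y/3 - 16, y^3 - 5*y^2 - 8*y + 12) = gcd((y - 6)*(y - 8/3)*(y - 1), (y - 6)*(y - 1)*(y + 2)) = y^2 - 7*y + 6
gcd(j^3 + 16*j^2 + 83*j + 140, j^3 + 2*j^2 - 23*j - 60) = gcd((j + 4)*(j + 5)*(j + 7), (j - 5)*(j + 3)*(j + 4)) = j + 4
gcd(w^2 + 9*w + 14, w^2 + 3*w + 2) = w + 2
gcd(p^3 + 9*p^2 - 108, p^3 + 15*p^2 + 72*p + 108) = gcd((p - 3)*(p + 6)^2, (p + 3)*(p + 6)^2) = p^2 + 12*p + 36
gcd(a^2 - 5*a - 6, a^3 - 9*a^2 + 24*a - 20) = 1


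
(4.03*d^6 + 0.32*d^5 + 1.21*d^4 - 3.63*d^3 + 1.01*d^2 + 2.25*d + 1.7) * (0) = 0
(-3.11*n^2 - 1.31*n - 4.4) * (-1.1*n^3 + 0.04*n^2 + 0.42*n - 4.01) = 3.421*n^5 + 1.3166*n^4 + 3.4814*n^3 + 11.7449*n^2 + 3.4051*n + 17.644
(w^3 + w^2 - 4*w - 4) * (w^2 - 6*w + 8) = w^5 - 5*w^4 - 2*w^3 + 28*w^2 - 8*w - 32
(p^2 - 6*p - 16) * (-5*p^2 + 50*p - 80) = -5*p^4 + 80*p^3 - 300*p^2 - 320*p + 1280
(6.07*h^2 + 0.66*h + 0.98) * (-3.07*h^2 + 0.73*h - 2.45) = -18.6349*h^4 + 2.4049*h^3 - 17.3983*h^2 - 0.9016*h - 2.401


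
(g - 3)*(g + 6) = g^2 + 3*g - 18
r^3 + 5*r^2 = r^2*(r + 5)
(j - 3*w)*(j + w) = j^2 - 2*j*w - 3*w^2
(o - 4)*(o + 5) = o^2 + o - 20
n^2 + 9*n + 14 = (n + 2)*(n + 7)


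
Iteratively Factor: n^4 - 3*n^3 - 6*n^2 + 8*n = (n + 2)*(n^3 - 5*n^2 + 4*n) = (n - 1)*(n + 2)*(n^2 - 4*n) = n*(n - 1)*(n + 2)*(n - 4)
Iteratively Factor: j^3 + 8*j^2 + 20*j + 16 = (j + 2)*(j^2 + 6*j + 8) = (j + 2)*(j + 4)*(j + 2)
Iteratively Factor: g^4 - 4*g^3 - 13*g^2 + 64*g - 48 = (g - 3)*(g^3 - g^2 - 16*g + 16) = (g - 3)*(g + 4)*(g^2 - 5*g + 4) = (g - 3)*(g - 1)*(g + 4)*(g - 4)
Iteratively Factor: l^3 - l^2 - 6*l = (l + 2)*(l^2 - 3*l) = (l - 3)*(l + 2)*(l)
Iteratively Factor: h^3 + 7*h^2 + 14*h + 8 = (h + 4)*(h^2 + 3*h + 2) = (h + 1)*(h + 4)*(h + 2)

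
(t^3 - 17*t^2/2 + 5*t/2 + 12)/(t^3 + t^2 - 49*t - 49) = (t^2 - 19*t/2 + 12)/(t^2 - 49)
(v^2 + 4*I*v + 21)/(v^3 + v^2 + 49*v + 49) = (v - 3*I)/(v^2 + v*(1 - 7*I) - 7*I)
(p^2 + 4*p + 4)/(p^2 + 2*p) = (p + 2)/p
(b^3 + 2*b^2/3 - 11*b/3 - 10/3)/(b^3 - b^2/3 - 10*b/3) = (b + 1)/b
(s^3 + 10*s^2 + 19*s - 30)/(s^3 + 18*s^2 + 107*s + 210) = (s - 1)/(s + 7)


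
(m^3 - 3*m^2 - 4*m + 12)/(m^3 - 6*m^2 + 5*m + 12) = (m^2 - 4)/(m^2 - 3*m - 4)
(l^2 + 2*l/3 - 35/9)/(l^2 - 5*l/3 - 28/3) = (l - 5/3)/(l - 4)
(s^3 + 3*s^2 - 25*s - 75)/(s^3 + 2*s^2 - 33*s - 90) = (s - 5)/(s - 6)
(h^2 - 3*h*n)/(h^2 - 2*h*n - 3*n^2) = h/(h + n)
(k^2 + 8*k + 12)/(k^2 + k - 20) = (k^2 + 8*k + 12)/(k^2 + k - 20)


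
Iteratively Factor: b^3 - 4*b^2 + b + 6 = (b + 1)*(b^2 - 5*b + 6) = (b - 3)*(b + 1)*(b - 2)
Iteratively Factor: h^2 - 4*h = (h)*(h - 4)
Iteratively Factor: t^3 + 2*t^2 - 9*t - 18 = (t - 3)*(t^2 + 5*t + 6) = (t - 3)*(t + 2)*(t + 3)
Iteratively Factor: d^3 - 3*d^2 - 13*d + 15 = (d - 1)*(d^2 - 2*d - 15) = (d - 1)*(d + 3)*(d - 5)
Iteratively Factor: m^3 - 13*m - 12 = (m - 4)*(m^2 + 4*m + 3) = (m - 4)*(m + 3)*(m + 1)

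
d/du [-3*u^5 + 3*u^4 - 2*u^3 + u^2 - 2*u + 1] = -15*u^4 + 12*u^3 - 6*u^2 + 2*u - 2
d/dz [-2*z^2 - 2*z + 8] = -4*z - 2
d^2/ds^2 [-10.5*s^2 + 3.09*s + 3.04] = -21.0000000000000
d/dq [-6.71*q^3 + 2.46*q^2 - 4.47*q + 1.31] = -20.13*q^2 + 4.92*q - 4.47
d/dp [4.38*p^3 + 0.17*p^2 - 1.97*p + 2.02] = 13.14*p^2 + 0.34*p - 1.97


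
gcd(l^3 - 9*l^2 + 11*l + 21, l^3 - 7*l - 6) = l^2 - 2*l - 3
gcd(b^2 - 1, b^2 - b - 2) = b + 1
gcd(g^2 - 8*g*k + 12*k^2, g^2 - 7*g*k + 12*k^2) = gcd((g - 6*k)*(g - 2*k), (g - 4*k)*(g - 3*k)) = 1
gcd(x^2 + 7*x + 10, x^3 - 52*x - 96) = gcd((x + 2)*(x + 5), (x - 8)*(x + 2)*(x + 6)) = x + 2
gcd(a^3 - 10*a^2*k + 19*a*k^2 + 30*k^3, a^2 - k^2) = a + k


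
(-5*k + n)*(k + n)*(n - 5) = -5*k^2*n + 25*k^2 - 4*k*n^2 + 20*k*n + n^3 - 5*n^2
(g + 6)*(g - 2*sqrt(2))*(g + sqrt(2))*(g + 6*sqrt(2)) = g^4 + 6*g^3 + 5*sqrt(2)*g^3 - 16*g^2 + 30*sqrt(2)*g^2 - 96*g - 24*sqrt(2)*g - 144*sqrt(2)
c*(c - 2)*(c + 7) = c^3 + 5*c^2 - 14*c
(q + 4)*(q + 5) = q^2 + 9*q + 20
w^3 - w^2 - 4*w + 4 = (w - 2)*(w - 1)*(w + 2)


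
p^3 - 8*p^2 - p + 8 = (p - 8)*(p - 1)*(p + 1)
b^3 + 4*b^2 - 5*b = b*(b - 1)*(b + 5)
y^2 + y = y*(y + 1)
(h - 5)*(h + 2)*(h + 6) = h^3 + 3*h^2 - 28*h - 60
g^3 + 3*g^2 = g^2*(g + 3)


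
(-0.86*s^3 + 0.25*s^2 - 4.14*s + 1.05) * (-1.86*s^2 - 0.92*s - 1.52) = 1.5996*s^5 + 0.3262*s^4 + 8.7776*s^3 + 1.4758*s^2 + 5.3268*s - 1.596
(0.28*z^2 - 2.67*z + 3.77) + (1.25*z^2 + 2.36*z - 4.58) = 1.53*z^2 - 0.31*z - 0.81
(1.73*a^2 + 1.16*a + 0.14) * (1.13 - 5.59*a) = -9.6707*a^3 - 4.5295*a^2 + 0.5282*a + 0.1582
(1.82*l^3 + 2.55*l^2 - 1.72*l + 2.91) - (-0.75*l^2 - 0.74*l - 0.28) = 1.82*l^3 + 3.3*l^2 - 0.98*l + 3.19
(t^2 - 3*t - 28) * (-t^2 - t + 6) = -t^4 + 2*t^3 + 37*t^2 + 10*t - 168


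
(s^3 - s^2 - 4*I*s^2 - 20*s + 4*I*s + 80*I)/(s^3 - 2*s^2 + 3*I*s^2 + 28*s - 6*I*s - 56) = (s^2 - s - 20)/(s^2 + s*(-2 + 7*I) - 14*I)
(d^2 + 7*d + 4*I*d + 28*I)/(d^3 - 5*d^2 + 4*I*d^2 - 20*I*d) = (d + 7)/(d*(d - 5))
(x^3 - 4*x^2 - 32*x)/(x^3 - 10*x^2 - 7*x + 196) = x*(x - 8)/(x^2 - 14*x + 49)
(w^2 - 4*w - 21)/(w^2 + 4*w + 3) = (w - 7)/(w + 1)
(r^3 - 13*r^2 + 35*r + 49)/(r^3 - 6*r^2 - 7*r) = (r - 7)/r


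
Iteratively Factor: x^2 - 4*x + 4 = (x - 2)*(x - 2)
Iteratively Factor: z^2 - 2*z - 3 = (z - 3)*(z + 1)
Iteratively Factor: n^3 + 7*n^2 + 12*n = (n + 4)*(n^2 + 3*n) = n*(n + 4)*(n + 3)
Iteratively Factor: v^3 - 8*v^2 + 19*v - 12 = (v - 1)*(v^2 - 7*v + 12) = (v - 4)*(v - 1)*(v - 3)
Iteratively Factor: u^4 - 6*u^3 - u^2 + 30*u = (u + 2)*(u^3 - 8*u^2 + 15*u) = u*(u + 2)*(u^2 - 8*u + 15) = u*(u - 3)*(u + 2)*(u - 5)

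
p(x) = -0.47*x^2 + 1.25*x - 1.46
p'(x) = 1.25 - 0.94*x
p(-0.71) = -2.58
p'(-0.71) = 1.92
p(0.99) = -0.68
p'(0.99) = 0.32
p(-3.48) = -11.50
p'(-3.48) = 4.52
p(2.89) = -1.77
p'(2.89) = -1.47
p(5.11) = -7.35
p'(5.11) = -3.55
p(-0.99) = -3.16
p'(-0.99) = 2.18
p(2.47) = -1.24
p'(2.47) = -1.07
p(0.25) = -1.18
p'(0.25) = 1.02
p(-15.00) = -125.96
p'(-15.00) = 15.35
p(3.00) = -1.94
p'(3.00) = -1.57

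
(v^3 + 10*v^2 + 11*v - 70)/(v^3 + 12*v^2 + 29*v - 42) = (v^2 + 3*v - 10)/(v^2 + 5*v - 6)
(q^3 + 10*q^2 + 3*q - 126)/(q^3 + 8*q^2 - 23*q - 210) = (q - 3)/(q - 5)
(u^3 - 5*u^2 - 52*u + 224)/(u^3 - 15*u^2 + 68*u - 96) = (u + 7)/(u - 3)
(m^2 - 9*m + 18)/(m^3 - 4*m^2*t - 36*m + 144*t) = (3 - m)/(-m^2 + 4*m*t - 6*m + 24*t)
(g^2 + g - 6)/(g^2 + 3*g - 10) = (g + 3)/(g + 5)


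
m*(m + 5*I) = m^2 + 5*I*m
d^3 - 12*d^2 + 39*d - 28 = (d - 7)*(d - 4)*(d - 1)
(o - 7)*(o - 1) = o^2 - 8*o + 7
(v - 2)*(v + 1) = v^2 - v - 2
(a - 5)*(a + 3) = a^2 - 2*a - 15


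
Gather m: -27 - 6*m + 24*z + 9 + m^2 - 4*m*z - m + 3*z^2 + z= m^2 + m*(-4*z - 7) + 3*z^2 + 25*z - 18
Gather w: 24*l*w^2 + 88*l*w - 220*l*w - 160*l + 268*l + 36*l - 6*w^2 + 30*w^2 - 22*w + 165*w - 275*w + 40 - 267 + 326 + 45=144*l + w^2*(24*l + 24) + w*(-132*l - 132) + 144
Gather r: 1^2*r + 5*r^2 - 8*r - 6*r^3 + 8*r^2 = -6*r^3 + 13*r^2 - 7*r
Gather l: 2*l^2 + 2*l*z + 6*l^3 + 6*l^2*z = 6*l^3 + l^2*(6*z + 2) + 2*l*z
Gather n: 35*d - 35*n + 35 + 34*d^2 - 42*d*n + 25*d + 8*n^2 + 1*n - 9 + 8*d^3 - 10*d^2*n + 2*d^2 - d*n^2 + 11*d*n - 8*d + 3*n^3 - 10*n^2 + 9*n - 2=8*d^3 + 36*d^2 + 52*d + 3*n^3 + n^2*(-d - 2) + n*(-10*d^2 - 31*d - 25) + 24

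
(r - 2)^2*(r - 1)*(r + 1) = r^4 - 4*r^3 + 3*r^2 + 4*r - 4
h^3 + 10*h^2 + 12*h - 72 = (h - 2)*(h + 6)^2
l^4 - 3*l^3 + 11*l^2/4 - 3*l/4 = l*(l - 3/2)*(l - 1)*(l - 1/2)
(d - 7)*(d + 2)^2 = d^3 - 3*d^2 - 24*d - 28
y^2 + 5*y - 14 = (y - 2)*(y + 7)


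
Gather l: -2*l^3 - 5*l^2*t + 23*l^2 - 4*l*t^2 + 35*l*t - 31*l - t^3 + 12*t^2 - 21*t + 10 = -2*l^3 + l^2*(23 - 5*t) + l*(-4*t^2 + 35*t - 31) - t^3 + 12*t^2 - 21*t + 10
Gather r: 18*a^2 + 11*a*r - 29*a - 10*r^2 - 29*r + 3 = 18*a^2 - 29*a - 10*r^2 + r*(11*a - 29) + 3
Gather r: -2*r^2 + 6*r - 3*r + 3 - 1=-2*r^2 + 3*r + 2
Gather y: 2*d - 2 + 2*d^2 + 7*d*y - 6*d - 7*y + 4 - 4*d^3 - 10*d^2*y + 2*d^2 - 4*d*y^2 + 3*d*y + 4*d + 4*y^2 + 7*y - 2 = -4*d^3 + 4*d^2 + y^2*(4 - 4*d) + y*(-10*d^2 + 10*d)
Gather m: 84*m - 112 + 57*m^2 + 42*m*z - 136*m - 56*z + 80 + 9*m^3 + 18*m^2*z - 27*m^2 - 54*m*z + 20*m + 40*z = 9*m^3 + m^2*(18*z + 30) + m*(-12*z - 32) - 16*z - 32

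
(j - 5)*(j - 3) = j^2 - 8*j + 15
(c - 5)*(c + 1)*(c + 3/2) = c^3 - 5*c^2/2 - 11*c - 15/2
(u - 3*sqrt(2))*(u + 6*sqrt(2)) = u^2 + 3*sqrt(2)*u - 36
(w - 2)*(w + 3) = w^2 + w - 6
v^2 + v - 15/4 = (v - 3/2)*(v + 5/2)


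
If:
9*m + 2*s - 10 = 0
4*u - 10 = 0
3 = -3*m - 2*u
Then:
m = -8/3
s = 17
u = 5/2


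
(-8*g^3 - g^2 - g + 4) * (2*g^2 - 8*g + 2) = -16*g^5 + 62*g^4 - 10*g^3 + 14*g^2 - 34*g + 8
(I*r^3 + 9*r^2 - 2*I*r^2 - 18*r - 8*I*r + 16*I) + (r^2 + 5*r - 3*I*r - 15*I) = I*r^3 + 10*r^2 - 2*I*r^2 - 13*r - 11*I*r + I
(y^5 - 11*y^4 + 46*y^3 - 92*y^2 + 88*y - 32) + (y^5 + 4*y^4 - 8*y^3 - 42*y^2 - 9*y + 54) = 2*y^5 - 7*y^4 + 38*y^3 - 134*y^2 + 79*y + 22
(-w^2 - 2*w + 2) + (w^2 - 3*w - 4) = -5*w - 2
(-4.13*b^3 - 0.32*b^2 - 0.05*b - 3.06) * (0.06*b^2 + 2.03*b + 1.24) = -0.2478*b^5 - 8.4031*b^4 - 5.7738*b^3 - 0.6819*b^2 - 6.2738*b - 3.7944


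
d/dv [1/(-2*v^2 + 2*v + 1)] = 2*(2*v - 1)/(-2*v^2 + 2*v + 1)^2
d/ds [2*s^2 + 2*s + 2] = 4*s + 2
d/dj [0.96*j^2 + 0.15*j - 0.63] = 1.92*j + 0.15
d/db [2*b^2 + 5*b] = 4*b + 5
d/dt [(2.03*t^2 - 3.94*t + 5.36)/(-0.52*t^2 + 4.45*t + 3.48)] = (6.9847*t^2 + 19.7032*t - 37.5632)/(0.2704*t^4 - 4.628*t^3 + 16.1833*t^2 + 30.972*t + 12.1104)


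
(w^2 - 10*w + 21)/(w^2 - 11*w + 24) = (w - 7)/(w - 8)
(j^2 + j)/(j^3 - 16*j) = (j + 1)/(j^2 - 16)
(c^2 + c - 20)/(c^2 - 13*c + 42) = (c^2 + c - 20)/(c^2 - 13*c + 42)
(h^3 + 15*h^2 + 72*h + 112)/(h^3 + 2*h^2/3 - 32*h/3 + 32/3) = 3*(h^2 + 11*h + 28)/(3*h^2 - 10*h + 8)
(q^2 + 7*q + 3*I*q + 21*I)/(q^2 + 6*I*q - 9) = (q + 7)/(q + 3*I)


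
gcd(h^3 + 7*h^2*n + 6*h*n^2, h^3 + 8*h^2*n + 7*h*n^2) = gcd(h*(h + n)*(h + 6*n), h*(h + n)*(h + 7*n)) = h^2 + h*n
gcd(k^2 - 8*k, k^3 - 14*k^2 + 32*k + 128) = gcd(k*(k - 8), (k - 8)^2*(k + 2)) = k - 8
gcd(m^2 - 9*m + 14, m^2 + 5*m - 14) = m - 2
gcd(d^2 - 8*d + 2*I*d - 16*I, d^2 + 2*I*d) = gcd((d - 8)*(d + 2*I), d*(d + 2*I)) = d + 2*I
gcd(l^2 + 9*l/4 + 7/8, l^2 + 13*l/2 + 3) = l + 1/2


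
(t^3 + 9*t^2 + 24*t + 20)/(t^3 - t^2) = (t^3 + 9*t^2 + 24*t + 20)/(t^2*(t - 1))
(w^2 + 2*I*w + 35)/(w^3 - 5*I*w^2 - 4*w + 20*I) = (w + 7*I)/(w^2 - 4)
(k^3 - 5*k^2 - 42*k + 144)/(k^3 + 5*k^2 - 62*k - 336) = (k - 3)/(k + 7)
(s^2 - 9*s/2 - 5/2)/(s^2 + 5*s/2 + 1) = (s - 5)/(s + 2)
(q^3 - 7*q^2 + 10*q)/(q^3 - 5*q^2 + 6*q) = (q - 5)/(q - 3)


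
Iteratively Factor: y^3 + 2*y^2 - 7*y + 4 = (y + 4)*(y^2 - 2*y + 1) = (y - 1)*(y + 4)*(y - 1)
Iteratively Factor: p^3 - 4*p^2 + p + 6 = (p - 3)*(p^2 - p - 2) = (p - 3)*(p + 1)*(p - 2)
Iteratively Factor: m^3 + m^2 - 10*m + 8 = (m - 1)*(m^2 + 2*m - 8) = (m - 1)*(m + 4)*(m - 2)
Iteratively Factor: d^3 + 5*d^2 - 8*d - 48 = (d - 3)*(d^2 + 8*d + 16) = (d - 3)*(d + 4)*(d + 4)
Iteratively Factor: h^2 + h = (h)*(h + 1)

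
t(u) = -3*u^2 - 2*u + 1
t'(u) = -6*u - 2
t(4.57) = -70.79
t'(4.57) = -29.42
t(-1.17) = -0.77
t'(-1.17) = 5.02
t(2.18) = -17.62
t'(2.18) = -15.08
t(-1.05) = -0.21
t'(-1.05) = 4.30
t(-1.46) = -2.47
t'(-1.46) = 6.76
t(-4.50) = -50.75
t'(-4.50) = 25.00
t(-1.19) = -0.87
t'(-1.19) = 5.14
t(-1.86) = -5.66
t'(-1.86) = 9.16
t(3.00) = -32.00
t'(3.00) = -20.00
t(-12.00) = -407.00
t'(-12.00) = 70.00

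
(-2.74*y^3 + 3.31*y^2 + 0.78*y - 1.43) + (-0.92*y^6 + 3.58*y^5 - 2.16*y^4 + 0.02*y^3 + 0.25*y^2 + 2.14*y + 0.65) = -0.92*y^6 + 3.58*y^5 - 2.16*y^4 - 2.72*y^3 + 3.56*y^2 + 2.92*y - 0.78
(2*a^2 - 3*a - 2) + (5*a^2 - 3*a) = 7*a^2 - 6*a - 2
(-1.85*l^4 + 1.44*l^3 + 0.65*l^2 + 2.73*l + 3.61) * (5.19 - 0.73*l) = 1.3505*l^5 - 10.6527*l^4 + 6.9991*l^3 + 1.3806*l^2 + 11.5334*l + 18.7359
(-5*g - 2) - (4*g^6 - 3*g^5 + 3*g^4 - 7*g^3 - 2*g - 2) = -4*g^6 + 3*g^5 - 3*g^4 + 7*g^3 - 3*g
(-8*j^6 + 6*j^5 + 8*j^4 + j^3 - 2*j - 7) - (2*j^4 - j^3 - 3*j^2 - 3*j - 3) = -8*j^6 + 6*j^5 + 6*j^4 + 2*j^3 + 3*j^2 + j - 4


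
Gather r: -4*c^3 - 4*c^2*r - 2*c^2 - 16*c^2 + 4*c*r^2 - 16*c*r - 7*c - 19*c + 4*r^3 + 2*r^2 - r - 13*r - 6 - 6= -4*c^3 - 18*c^2 - 26*c + 4*r^3 + r^2*(4*c + 2) + r*(-4*c^2 - 16*c - 14) - 12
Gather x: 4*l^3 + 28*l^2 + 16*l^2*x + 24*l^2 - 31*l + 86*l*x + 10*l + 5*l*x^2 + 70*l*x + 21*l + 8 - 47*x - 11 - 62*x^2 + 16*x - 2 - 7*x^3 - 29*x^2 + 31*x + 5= 4*l^3 + 52*l^2 - 7*x^3 + x^2*(5*l - 91) + x*(16*l^2 + 156*l)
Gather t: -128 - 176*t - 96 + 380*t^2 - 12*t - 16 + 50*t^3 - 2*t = 50*t^3 + 380*t^2 - 190*t - 240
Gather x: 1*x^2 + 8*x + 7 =x^2 + 8*x + 7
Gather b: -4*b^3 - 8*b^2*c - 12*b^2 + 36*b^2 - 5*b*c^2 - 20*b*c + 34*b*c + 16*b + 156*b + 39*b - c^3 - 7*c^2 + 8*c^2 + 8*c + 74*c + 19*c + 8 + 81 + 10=-4*b^3 + b^2*(24 - 8*c) + b*(-5*c^2 + 14*c + 211) - c^3 + c^2 + 101*c + 99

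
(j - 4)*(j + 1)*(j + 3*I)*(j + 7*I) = j^4 - 3*j^3 + 10*I*j^3 - 25*j^2 - 30*I*j^2 + 63*j - 40*I*j + 84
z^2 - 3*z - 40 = (z - 8)*(z + 5)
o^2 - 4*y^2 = (o - 2*y)*(o + 2*y)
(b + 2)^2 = b^2 + 4*b + 4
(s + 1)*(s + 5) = s^2 + 6*s + 5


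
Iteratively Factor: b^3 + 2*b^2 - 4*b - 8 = (b + 2)*(b^2 - 4) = (b + 2)^2*(b - 2)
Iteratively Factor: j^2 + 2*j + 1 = (j + 1)*(j + 1)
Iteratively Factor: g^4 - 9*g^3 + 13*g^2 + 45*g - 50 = (g - 1)*(g^3 - 8*g^2 + 5*g + 50) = (g - 5)*(g - 1)*(g^2 - 3*g - 10) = (g - 5)^2*(g - 1)*(g + 2)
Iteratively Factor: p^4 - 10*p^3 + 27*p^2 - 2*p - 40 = (p - 2)*(p^3 - 8*p^2 + 11*p + 20) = (p - 5)*(p - 2)*(p^2 - 3*p - 4) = (p - 5)*(p - 2)*(p + 1)*(p - 4)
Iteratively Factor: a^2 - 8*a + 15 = (a - 5)*(a - 3)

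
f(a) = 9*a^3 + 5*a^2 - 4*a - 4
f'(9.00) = 2273.00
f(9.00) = 6926.00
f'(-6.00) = 908.00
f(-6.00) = -1744.00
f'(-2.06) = 89.98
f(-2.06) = -53.22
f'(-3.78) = 343.99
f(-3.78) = -403.53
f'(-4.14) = 417.37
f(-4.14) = -540.36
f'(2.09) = 134.84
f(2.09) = 91.64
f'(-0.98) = 12.13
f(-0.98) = -3.75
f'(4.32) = 543.08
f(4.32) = 797.63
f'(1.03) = 34.94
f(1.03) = 7.02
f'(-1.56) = 46.11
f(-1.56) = -19.76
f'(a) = 27*a^2 + 10*a - 4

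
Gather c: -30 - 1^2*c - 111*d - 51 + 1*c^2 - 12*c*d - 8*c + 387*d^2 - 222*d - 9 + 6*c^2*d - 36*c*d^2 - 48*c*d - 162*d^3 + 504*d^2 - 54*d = c^2*(6*d + 1) + c*(-36*d^2 - 60*d - 9) - 162*d^3 + 891*d^2 - 387*d - 90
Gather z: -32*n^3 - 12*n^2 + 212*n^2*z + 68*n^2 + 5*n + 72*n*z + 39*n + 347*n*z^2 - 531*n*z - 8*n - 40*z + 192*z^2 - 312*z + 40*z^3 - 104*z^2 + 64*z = -32*n^3 + 56*n^2 + 36*n + 40*z^3 + z^2*(347*n + 88) + z*(212*n^2 - 459*n - 288)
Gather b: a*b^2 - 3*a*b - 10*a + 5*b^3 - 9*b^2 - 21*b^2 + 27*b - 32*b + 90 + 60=-10*a + 5*b^3 + b^2*(a - 30) + b*(-3*a - 5) + 150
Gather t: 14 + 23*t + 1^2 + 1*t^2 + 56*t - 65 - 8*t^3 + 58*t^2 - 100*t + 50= -8*t^3 + 59*t^2 - 21*t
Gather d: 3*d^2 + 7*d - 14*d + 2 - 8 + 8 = 3*d^2 - 7*d + 2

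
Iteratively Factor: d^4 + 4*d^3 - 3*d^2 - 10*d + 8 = (d + 2)*(d^3 + 2*d^2 - 7*d + 4) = (d - 1)*(d + 2)*(d^2 + 3*d - 4) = (d - 1)^2*(d + 2)*(d + 4)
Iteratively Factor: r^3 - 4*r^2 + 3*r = (r - 3)*(r^2 - r) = r*(r - 3)*(r - 1)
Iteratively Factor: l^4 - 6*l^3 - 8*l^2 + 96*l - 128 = (l - 4)*(l^3 - 2*l^2 - 16*l + 32) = (l - 4)*(l + 4)*(l^2 - 6*l + 8) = (l - 4)^2*(l + 4)*(l - 2)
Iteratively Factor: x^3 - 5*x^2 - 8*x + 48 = (x + 3)*(x^2 - 8*x + 16) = (x - 4)*(x + 3)*(x - 4)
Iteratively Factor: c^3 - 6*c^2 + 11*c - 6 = (c - 3)*(c^2 - 3*c + 2) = (c - 3)*(c - 1)*(c - 2)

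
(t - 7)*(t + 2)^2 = t^3 - 3*t^2 - 24*t - 28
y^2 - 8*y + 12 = (y - 6)*(y - 2)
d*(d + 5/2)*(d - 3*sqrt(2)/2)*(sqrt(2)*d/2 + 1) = sqrt(2)*d^4/2 - d^3/2 + 5*sqrt(2)*d^3/4 - 3*sqrt(2)*d^2/2 - 5*d^2/4 - 15*sqrt(2)*d/4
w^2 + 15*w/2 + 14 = (w + 7/2)*(w + 4)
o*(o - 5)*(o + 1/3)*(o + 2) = o^4 - 8*o^3/3 - 11*o^2 - 10*o/3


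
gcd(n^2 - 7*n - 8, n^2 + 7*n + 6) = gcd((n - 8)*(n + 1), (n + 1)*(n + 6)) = n + 1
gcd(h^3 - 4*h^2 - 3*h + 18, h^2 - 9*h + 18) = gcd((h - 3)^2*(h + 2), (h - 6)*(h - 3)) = h - 3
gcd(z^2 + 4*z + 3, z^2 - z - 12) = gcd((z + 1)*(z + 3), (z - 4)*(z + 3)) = z + 3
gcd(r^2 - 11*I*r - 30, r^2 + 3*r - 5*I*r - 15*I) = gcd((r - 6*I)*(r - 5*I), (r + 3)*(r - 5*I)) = r - 5*I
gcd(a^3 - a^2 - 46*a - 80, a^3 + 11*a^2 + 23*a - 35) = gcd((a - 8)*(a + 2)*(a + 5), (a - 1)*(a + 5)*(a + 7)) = a + 5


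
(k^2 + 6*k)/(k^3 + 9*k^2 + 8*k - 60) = k/(k^2 + 3*k - 10)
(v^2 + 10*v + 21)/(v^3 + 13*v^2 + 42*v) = (v + 3)/(v*(v + 6))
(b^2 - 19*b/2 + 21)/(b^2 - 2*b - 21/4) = 2*(b - 6)/(2*b + 3)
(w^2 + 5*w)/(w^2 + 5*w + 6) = w*(w + 5)/(w^2 + 5*w + 6)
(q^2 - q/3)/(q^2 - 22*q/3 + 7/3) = q/(q - 7)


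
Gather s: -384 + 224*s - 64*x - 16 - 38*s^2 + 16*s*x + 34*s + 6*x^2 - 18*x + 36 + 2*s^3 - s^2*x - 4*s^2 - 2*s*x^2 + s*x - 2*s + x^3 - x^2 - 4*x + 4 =2*s^3 + s^2*(-x - 42) + s*(-2*x^2 + 17*x + 256) + x^3 + 5*x^2 - 86*x - 360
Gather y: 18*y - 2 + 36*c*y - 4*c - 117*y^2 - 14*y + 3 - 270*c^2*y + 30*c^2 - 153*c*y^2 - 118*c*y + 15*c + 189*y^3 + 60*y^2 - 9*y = 30*c^2 + 11*c + 189*y^3 + y^2*(-153*c - 57) + y*(-270*c^2 - 82*c - 5) + 1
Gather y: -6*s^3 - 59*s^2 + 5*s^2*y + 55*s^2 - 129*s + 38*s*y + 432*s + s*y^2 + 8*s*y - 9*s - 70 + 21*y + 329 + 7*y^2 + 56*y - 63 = -6*s^3 - 4*s^2 + 294*s + y^2*(s + 7) + y*(5*s^2 + 46*s + 77) + 196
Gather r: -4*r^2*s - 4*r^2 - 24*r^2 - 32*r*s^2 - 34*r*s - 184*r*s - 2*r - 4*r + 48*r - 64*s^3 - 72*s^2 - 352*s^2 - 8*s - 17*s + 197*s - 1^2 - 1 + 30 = r^2*(-4*s - 28) + r*(-32*s^2 - 218*s + 42) - 64*s^3 - 424*s^2 + 172*s + 28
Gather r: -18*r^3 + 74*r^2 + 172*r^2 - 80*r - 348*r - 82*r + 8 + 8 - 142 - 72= -18*r^3 + 246*r^2 - 510*r - 198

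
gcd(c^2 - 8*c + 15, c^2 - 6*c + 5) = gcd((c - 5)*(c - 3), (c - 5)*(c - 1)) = c - 5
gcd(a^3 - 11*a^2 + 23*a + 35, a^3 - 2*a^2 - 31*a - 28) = a^2 - 6*a - 7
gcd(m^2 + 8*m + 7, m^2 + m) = m + 1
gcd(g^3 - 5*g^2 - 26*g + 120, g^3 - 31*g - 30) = g^2 - g - 30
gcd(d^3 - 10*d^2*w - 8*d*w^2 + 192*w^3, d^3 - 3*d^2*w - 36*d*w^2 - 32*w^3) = -d^2 + 4*d*w + 32*w^2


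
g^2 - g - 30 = (g - 6)*(g + 5)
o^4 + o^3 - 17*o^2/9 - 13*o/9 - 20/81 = (o - 4/3)*(o + 1/3)^2*(o + 5/3)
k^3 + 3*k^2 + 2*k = k*(k + 1)*(k + 2)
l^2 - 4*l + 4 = (l - 2)^2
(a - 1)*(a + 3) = a^2 + 2*a - 3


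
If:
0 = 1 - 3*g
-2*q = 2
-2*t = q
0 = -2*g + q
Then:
No Solution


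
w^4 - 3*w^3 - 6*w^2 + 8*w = w*(w - 4)*(w - 1)*(w + 2)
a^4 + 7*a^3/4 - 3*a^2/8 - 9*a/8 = a*(a - 3/4)*(a + 1)*(a + 3/2)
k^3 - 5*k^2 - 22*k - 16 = (k - 8)*(k + 1)*(k + 2)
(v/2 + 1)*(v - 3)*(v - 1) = v^3/2 - v^2 - 5*v/2 + 3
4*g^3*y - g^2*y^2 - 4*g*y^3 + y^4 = y*(-4*g + y)*(-g + y)*(g + y)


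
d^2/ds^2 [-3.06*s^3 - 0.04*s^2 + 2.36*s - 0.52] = -18.36*s - 0.08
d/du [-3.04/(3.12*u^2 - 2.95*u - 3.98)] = (18.9696*u - 8.968)/(-3.12*u^2 + 2.95*u + 3.98)^2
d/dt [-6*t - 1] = -6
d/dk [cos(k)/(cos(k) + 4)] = -4*sin(k)/(cos(k) + 4)^2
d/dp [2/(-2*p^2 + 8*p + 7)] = 8*(p - 2)/(-2*p^2 + 8*p + 7)^2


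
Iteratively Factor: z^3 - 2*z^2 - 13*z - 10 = (z - 5)*(z^2 + 3*z + 2) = (z - 5)*(z + 2)*(z + 1)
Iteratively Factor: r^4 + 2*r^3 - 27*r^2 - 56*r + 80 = (r + 4)*(r^3 - 2*r^2 - 19*r + 20) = (r - 1)*(r + 4)*(r^2 - r - 20) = (r - 5)*(r - 1)*(r + 4)*(r + 4)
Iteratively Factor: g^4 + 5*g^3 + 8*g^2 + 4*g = (g + 2)*(g^3 + 3*g^2 + 2*g) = g*(g + 2)*(g^2 + 3*g + 2) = g*(g + 1)*(g + 2)*(g + 2)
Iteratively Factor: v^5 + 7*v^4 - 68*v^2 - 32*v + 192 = (v - 2)*(v^4 + 9*v^3 + 18*v^2 - 32*v - 96) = (v - 2)*(v + 3)*(v^3 + 6*v^2 - 32) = (v - 2)*(v + 3)*(v + 4)*(v^2 + 2*v - 8) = (v - 2)*(v + 3)*(v + 4)^2*(v - 2)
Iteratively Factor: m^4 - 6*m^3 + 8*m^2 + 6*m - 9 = (m - 3)*(m^3 - 3*m^2 - m + 3) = (m - 3)^2*(m^2 - 1) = (m - 3)^2*(m - 1)*(m + 1)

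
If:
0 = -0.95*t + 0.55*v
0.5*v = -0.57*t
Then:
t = 0.00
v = 0.00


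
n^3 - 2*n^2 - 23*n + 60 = (n - 4)*(n - 3)*(n + 5)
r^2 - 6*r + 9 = (r - 3)^2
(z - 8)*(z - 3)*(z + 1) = z^3 - 10*z^2 + 13*z + 24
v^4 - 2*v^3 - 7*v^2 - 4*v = v*(v - 4)*(v + 1)^2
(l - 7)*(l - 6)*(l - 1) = l^3 - 14*l^2 + 55*l - 42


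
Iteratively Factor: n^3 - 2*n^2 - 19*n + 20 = (n - 1)*(n^2 - n - 20) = (n - 1)*(n + 4)*(n - 5)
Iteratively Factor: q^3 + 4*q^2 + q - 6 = (q + 2)*(q^2 + 2*q - 3) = (q - 1)*(q + 2)*(q + 3)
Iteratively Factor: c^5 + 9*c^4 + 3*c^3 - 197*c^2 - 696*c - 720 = (c + 3)*(c^4 + 6*c^3 - 15*c^2 - 152*c - 240) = (c + 3)*(c + 4)*(c^3 + 2*c^2 - 23*c - 60) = (c + 3)*(c + 4)^2*(c^2 - 2*c - 15) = (c + 3)^2*(c + 4)^2*(c - 5)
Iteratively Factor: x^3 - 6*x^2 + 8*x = (x - 2)*(x^2 - 4*x) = (x - 4)*(x - 2)*(x)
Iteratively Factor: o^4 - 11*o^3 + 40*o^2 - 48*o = (o)*(o^3 - 11*o^2 + 40*o - 48) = o*(o - 4)*(o^2 - 7*o + 12) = o*(o - 4)*(o - 3)*(o - 4)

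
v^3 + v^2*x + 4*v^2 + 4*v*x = v*(v + 4)*(v + x)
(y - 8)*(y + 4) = y^2 - 4*y - 32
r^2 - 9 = (r - 3)*(r + 3)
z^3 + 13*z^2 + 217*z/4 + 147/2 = (z + 7/2)^2*(z + 6)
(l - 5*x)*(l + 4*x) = l^2 - l*x - 20*x^2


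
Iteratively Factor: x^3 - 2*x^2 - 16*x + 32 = (x - 4)*(x^2 + 2*x - 8) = (x - 4)*(x + 4)*(x - 2)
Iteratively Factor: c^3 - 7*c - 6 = (c + 2)*(c^2 - 2*c - 3) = (c - 3)*(c + 2)*(c + 1)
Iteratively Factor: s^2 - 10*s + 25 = (s - 5)*(s - 5)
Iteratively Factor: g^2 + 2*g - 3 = (g + 3)*(g - 1)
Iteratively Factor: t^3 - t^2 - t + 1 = (t - 1)*(t^2 - 1) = (t - 1)*(t + 1)*(t - 1)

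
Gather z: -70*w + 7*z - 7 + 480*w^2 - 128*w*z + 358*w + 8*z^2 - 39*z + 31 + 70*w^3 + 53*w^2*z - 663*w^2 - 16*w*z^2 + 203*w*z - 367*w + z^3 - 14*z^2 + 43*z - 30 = 70*w^3 - 183*w^2 - 79*w + z^3 + z^2*(-16*w - 6) + z*(53*w^2 + 75*w + 11) - 6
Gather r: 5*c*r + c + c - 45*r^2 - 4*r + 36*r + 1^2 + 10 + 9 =2*c - 45*r^2 + r*(5*c + 32) + 20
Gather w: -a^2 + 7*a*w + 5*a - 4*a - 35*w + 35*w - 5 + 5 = -a^2 + 7*a*w + a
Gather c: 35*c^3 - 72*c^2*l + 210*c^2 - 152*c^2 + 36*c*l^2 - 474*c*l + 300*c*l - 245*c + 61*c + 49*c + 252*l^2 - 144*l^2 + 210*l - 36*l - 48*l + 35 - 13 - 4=35*c^3 + c^2*(58 - 72*l) + c*(36*l^2 - 174*l - 135) + 108*l^2 + 126*l + 18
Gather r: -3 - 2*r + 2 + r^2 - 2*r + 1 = r^2 - 4*r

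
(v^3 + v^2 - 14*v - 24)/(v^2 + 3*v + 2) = (v^2 - v - 12)/(v + 1)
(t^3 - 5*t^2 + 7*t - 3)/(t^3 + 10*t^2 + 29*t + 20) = (t^3 - 5*t^2 + 7*t - 3)/(t^3 + 10*t^2 + 29*t + 20)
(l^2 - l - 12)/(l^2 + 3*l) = (l - 4)/l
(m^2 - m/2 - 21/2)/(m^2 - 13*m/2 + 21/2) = (m + 3)/(m - 3)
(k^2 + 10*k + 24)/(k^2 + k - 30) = (k + 4)/(k - 5)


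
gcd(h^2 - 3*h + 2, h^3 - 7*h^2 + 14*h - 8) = h^2 - 3*h + 2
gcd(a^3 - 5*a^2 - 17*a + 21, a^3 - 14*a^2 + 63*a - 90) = 1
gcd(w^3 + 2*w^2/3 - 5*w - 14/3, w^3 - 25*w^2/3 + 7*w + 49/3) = w^2 - 4*w/3 - 7/3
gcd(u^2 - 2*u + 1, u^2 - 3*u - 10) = 1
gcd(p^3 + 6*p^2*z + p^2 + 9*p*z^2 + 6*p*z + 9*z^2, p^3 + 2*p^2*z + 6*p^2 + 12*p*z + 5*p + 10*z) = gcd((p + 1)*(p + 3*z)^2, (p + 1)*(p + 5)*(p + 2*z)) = p + 1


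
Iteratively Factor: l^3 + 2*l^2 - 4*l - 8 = (l + 2)*(l^2 - 4) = (l - 2)*(l + 2)*(l + 2)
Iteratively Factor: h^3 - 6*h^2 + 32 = (h - 4)*(h^2 - 2*h - 8) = (h - 4)*(h + 2)*(h - 4)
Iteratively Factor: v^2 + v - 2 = (v + 2)*(v - 1)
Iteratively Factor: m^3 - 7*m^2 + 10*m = (m - 5)*(m^2 - 2*m) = m*(m - 5)*(m - 2)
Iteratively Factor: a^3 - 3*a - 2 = (a - 2)*(a^2 + 2*a + 1) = (a - 2)*(a + 1)*(a + 1)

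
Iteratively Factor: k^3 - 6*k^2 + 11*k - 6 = (k - 1)*(k^2 - 5*k + 6) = (k - 3)*(k - 1)*(k - 2)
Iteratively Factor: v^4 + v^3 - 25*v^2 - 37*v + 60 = (v + 3)*(v^3 - 2*v^2 - 19*v + 20) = (v - 5)*(v + 3)*(v^2 + 3*v - 4) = (v - 5)*(v + 3)*(v + 4)*(v - 1)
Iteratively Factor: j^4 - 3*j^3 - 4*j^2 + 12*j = (j - 2)*(j^3 - j^2 - 6*j) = (j - 2)*(j + 2)*(j^2 - 3*j) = j*(j - 2)*(j + 2)*(j - 3)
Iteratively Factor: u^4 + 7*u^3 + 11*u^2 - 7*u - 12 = (u + 1)*(u^3 + 6*u^2 + 5*u - 12) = (u + 1)*(u + 4)*(u^2 + 2*u - 3) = (u - 1)*(u + 1)*(u + 4)*(u + 3)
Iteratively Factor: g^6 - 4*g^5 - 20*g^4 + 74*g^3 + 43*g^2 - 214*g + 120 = (g + 2)*(g^5 - 6*g^4 - 8*g^3 + 90*g^2 - 137*g + 60) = (g - 3)*(g + 2)*(g^4 - 3*g^3 - 17*g^2 + 39*g - 20) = (g - 3)*(g - 1)*(g + 2)*(g^3 - 2*g^2 - 19*g + 20) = (g - 3)*(g - 1)*(g + 2)*(g + 4)*(g^2 - 6*g + 5) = (g - 5)*(g - 3)*(g - 1)*(g + 2)*(g + 4)*(g - 1)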